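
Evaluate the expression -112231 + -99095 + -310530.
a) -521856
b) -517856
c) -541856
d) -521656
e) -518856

First: -112231 + -99095 = -211326
Then: -211326 + -310530 = -521856
a) -521856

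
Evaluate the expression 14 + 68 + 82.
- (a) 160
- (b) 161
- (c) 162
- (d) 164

First: 14 + 68 = 82
Then: 82 + 82 = 164
d) 164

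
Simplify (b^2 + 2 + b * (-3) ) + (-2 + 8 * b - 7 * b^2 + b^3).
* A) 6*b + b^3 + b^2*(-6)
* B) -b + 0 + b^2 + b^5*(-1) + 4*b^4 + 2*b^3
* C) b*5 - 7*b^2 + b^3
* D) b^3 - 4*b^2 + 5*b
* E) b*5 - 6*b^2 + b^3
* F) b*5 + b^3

Adding the polynomials and combining like terms:
(b^2 + 2 + b*(-3)) + (-2 + 8*b - 7*b^2 + b^3)
= b*5 - 6*b^2 + b^3
E) b*5 - 6*b^2 + b^3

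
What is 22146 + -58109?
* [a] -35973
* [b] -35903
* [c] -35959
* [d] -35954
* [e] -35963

22146 + -58109 = -35963
e) -35963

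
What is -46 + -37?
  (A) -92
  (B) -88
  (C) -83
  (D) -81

-46 + -37 = -83
C) -83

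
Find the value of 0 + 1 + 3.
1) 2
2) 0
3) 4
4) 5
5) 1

First: 0 + 1 = 1
Then: 1 + 3 = 4
3) 4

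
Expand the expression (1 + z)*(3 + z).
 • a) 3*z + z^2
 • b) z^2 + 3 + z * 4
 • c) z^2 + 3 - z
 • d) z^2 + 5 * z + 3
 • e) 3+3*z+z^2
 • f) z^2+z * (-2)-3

Expanding (1 + z)*(3 + z):
= z^2 + 3 + z * 4
b) z^2 + 3 + z * 4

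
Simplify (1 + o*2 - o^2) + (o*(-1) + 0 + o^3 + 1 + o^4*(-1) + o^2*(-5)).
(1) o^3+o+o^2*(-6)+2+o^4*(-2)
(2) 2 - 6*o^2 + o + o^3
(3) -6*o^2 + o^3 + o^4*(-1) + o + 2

Adding the polynomials and combining like terms:
(1 + o*2 - o^2) + (o*(-1) + 0 + o^3 + 1 + o^4*(-1) + o^2*(-5))
= -6*o^2 + o^3 + o^4*(-1) + o + 2
3) -6*o^2 + o^3 + o^4*(-1) + o + 2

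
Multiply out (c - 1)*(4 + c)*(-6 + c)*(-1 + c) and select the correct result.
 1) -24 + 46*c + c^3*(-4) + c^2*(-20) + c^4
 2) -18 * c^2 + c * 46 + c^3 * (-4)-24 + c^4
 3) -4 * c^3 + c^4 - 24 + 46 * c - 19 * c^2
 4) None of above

Expanding (c - 1)*(4 + c)*(-6 + c)*(-1 + c):
= -4 * c^3 + c^4 - 24 + 46 * c - 19 * c^2
3) -4 * c^3 + c^4 - 24 + 46 * c - 19 * c^2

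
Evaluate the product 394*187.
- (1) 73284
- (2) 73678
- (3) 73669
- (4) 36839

394 * 187 = 73678
2) 73678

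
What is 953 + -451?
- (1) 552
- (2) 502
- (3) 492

953 + -451 = 502
2) 502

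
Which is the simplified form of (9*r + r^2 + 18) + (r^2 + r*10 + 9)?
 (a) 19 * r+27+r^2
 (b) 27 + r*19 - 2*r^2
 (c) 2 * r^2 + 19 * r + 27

Adding the polynomials and combining like terms:
(9*r + r^2 + 18) + (r^2 + r*10 + 9)
= 2 * r^2 + 19 * r + 27
c) 2 * r^2 + 19 * r + 27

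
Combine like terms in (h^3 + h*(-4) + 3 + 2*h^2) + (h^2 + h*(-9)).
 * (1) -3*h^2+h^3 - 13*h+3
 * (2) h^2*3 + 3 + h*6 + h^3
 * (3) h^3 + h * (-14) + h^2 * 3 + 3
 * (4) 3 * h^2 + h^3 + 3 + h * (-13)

Adding the polynomials and combining like terms:
(h^3 + h*(-4) + 3 + 2*h^2) + (h^2 + h*(-9))
= 3 * h^2 + h^3 + 3 + h * (-13)
4) 3 * h^2 + h^3 + 3 + h * (-13)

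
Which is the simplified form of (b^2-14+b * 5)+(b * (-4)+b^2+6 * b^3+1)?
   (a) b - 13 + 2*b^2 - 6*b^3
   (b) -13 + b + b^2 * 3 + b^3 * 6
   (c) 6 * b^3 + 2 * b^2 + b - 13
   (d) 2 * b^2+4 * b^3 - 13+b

Adding the polynomials and combining like terms:
(b^2 - 14 + b*5) + (b*(-4) + b^2 + 6*b^3 + 1)
= 6 * b^3 + 2 * b^2 + b - 13
c) 6 * b^3 + 2 * b^2 + b - 13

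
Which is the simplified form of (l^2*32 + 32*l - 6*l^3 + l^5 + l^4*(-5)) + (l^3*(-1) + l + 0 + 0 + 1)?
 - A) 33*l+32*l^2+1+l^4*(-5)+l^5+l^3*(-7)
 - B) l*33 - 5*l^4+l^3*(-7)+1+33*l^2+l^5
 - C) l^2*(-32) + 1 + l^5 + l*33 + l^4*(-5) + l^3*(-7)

Adding the polynomials and combining like terms:
(l^2*32 + 32*l - 6*l^3 + l^5 + l^4*(-5)) + (l^3*(-1) + l + 0 + 0 + 1)
= 33*l+32*l^2+1+l^4*(-5)+l^5+l^3*(-7)
A) 33*l+32*l^2+1+l^4*(-5)+l^5+l^3*(-7)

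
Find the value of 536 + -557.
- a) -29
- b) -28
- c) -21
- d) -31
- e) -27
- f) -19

536 + -557 = -21
c) -21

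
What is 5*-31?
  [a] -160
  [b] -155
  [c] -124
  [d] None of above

5 * -31 = -155
b) -155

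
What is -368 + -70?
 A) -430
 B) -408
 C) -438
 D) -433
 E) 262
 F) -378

-368 + -70 = -438
C) -438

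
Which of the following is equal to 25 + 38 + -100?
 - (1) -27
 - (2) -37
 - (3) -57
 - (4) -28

First: 25 + 38 = 63
Then: 63 + -100 = -37
2) -37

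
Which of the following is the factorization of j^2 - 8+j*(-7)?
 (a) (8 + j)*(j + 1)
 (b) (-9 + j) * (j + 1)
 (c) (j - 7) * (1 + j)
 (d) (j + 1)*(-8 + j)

We need to factor j^2 - 8+j*(-7).
The factored form is (j + 1)*(-8 + j).
d) (j + 1)*(-8 + j)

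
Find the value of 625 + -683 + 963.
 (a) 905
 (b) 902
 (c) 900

First: 625 + -683 = -58
Then: -58 + 963 = 905
a) 905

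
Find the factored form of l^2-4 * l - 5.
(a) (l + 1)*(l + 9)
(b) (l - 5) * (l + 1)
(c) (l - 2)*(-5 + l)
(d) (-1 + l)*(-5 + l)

We need to factor l^2-4 * l - 5.
The factored form is (l - 5) * (l + 1).
b) (l - 5) * (l + 1)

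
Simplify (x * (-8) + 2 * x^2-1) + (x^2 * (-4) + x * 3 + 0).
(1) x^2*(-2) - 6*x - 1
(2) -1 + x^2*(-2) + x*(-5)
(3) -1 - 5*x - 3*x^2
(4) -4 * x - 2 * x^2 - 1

Adding the polynomials and combining like terms:
(x*(-8) + 2*x^2 - 1) + (x^2*(-4) + x*3 + 0)
= -1 + x^2*(-2) + x*(-5)
2) -1 + x^2*(-2) + x*(-5)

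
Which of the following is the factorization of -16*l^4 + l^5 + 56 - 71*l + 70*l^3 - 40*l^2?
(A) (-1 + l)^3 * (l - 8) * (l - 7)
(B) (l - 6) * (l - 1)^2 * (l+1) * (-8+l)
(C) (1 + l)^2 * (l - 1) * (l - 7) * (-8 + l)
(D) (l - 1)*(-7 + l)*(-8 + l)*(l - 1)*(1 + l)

We need to factor -16*l^4 + l^5 + 56 - 71*l + 70*l^3 - 40*l^2.
The factored form is (l - 1)*(-7 + l)*(-8 + l)*(l - 1)*(1 + l).
D) (l - 1)*(-7 + l)*(-8 + l)*(l - 1)*(1 + l)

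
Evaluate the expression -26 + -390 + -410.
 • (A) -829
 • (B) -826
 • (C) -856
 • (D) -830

First: -26 + -390 = -416
Then: -416 + -410 = -826
B) -826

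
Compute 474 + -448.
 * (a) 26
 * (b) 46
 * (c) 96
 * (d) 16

474 + -448 = 26
a) 26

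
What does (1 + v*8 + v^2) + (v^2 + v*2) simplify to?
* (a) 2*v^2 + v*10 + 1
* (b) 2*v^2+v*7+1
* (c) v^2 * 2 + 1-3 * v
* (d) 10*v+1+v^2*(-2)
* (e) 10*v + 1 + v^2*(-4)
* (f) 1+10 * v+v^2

Adding the polynomials and combining like terms:
(1 + v*8 + v^2) + (v^2 + v*2)
= 2*v^2 + v*10 + 1
a) 2*v^2 + v*10 + 1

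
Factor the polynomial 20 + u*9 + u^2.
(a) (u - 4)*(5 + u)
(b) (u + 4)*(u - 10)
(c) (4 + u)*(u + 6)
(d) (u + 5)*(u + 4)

We need to factor 20 + u*9 + u^2.
The factored form is (u + 5)*(u + 4).
d) (u + 5)*(u + 4)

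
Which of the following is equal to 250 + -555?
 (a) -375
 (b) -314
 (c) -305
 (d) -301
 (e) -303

250 + -555 = -305
c) -305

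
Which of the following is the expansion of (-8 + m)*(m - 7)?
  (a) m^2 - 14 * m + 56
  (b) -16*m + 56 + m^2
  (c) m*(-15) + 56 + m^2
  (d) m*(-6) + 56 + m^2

Expanding (-8 + m)*(m - 7):
= m*(-15) + 56 + m^2
c) m*(-15) + 56 + m^2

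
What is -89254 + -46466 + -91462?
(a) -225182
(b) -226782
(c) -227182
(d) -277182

First: -89254 + -46466 = -135720
Then: -135720 + -91462 = -227182
c) -227182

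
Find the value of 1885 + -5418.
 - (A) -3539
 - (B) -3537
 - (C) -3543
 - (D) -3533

1885 + -5418 = -3533
D) -3533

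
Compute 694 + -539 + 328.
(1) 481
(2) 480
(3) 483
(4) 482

First: 694 + -539 = 155
Then: 155 + 328 = 483
3) 483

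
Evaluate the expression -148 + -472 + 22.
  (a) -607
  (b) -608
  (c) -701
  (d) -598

First: -148 + -472 = -620
Then: -620 + 22 = -598
d) -598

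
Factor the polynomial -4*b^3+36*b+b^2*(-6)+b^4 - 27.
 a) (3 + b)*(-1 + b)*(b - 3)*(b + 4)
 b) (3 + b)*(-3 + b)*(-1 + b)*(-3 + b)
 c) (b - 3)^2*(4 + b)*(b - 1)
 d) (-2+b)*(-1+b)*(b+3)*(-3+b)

We need to factor -4*b^3+36*b+b^2*(-6)+b^4 - 27.
The factored form is (3 + b)*(-3 + b)*(-1 + b)*(-3 + b).
b) (3 + b)*(-3 + b)*(-1 + b)*(-3 + b)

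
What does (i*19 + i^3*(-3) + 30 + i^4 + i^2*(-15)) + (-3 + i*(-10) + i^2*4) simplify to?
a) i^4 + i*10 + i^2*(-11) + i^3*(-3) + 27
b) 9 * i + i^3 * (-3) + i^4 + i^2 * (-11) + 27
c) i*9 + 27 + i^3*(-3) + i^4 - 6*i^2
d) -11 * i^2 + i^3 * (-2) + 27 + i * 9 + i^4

Adding the polynomials and combining like terms:
(i*19 + i^3*(-3) + 30 + i^4 + i^2*(-15)) + (-3 + i*(-10) + i^2*4)
= 9 * i + i^3 * (-3) + i^4 + i^2 * (-11) + 27
b) 9 * i + i^3 * (-3) + i^4 + i^2 * (-11) + 27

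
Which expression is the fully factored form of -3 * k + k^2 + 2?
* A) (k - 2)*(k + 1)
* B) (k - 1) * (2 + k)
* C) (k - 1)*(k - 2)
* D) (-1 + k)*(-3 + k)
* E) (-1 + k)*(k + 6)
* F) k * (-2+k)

We need to factor -3 * k + k^2 + 2.
The factored form is (k - 1)*(k - 2).
C) (k - 1)*(k - 2)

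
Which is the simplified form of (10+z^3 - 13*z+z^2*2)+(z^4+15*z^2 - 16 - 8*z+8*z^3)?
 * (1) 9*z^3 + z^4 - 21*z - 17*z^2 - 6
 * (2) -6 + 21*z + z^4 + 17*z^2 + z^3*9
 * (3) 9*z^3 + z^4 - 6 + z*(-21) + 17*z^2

Adding the polynomials and combining like terms:
(10 + z^3 - 13*z + z^2*2) + (z^4 + 15*z^2 - 16 - 8*z + 8*z^3)
= 9*z^3 + z^4 - 6 + z*(-21) + 17*z^2
3) 9*z^3 + z^4 - 6 + z*(-21) + 17*z^2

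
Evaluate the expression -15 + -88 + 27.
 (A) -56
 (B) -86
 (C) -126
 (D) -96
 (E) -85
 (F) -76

First: -15 + -88 = -103
Then: -103 + 27 = -76
F) -76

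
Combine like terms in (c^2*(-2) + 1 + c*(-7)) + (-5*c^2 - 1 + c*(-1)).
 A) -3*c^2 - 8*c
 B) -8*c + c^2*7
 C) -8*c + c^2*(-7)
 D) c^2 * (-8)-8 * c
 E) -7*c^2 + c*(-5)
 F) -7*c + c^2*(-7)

Adding the polynomials and combining like terms:
(c^2*(-2) + 1 + c*(-7)) + (-5*c^2 - 1 + c*(-1))
= -8*c + c^2*(-7)
C) -8*c + c^2*(-7)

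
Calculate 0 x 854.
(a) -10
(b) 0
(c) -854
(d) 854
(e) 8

0 * 854 = 0
b) 0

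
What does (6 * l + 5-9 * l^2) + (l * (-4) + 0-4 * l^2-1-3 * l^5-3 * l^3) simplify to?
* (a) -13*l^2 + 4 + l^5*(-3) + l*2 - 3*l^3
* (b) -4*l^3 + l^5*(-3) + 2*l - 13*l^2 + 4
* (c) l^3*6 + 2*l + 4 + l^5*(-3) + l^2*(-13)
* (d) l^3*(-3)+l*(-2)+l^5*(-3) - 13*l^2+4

Adding the polynomials and combining like terms:
(6*l + 5 - 9*l^2) + (l*(-4) + 0 - 4*l^2 - 1 - 3*l^5 - 3*l^3)
= -13*l^2 + 4 + l^5*(-3) + l*2 - 3*l^3
a) -13*l^2 + 4 + l^5*(-3) + l*2 - 3*l^3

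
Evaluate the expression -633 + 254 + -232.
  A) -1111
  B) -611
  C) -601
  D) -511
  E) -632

First: -633 + 254 = -379
Then: -379 + -232 = -611
B) -611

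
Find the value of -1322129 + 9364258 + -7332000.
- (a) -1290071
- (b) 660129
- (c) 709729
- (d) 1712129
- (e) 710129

First: -1322129 + 9364258 = 8042129
Then: 8042129 + -7332000 = 710129
e) 710129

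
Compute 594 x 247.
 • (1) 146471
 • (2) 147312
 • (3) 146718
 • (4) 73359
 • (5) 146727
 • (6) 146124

594 * 247 = 146718
3) 146718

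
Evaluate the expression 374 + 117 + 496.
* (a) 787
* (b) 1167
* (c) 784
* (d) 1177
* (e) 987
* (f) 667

First: 374 + 117 = 491
Then: 491 + 496 = 987
e) 987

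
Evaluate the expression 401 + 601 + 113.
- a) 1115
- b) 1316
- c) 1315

First: 401 + 601 = 1002
Then: 1002 + 113 = 1115
a) 1115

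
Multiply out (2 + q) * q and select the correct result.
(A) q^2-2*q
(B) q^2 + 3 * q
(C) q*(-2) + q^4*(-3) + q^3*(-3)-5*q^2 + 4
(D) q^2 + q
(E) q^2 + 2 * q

Expanding (2 + q) * q:
= q^2 + 2 * q
E) q^2 + 2 * q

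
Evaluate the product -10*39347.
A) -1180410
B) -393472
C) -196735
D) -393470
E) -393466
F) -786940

-10 * 39347 = -393470
D) -393470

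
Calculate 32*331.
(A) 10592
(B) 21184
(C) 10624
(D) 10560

32 * 331 = 10592
A) 10592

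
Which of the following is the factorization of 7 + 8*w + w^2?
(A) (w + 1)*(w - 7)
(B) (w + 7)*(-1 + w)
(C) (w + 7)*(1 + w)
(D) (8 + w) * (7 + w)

We need to factor 7 + 8*w + w^2.
The factored form is (w + 7)*(1 + w).
C) (w + 7)*(1 + w)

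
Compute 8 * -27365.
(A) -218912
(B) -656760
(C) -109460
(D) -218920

8 * -27365 = -218920
D) -218920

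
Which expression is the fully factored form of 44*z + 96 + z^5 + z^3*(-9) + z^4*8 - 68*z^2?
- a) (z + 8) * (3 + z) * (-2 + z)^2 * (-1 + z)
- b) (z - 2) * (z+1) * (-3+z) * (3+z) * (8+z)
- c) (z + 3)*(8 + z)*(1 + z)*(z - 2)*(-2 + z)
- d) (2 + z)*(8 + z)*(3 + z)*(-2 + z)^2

We need to factor 44*z + 96 + z^5 + z^3*(-9) + z^4*8 - 68*z^2.
The factored form is (z + 3)*(8 + z)*(1 + z)*(z - 2)*(-2 + z).
c) (z + 3)*(8 + z)*(1 + z)*(z - 2)*(-2 + z)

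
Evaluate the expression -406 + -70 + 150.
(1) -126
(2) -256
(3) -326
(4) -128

First: -406 + -70 = -476
Then: -476 + 150 = -326
3) -326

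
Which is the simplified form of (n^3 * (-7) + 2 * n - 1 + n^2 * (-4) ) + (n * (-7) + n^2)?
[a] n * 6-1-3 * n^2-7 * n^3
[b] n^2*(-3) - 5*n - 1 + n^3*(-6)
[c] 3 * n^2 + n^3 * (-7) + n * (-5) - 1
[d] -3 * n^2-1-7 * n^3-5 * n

Adding the polynomials and combining like terms:
(n^3*(-7) + 2*n - 1 + n^2*(-4)) + (n*(-7) + n^2)
= -3 * n^2-1-7 * n^3-5 * n
d) -3 * n^2-1-7 * n^3-5 * n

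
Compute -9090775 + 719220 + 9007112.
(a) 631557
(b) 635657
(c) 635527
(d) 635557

First: -9090775 + 719220 = -8371555
Then: -8371555 + 9007112 = 635557
d) 635557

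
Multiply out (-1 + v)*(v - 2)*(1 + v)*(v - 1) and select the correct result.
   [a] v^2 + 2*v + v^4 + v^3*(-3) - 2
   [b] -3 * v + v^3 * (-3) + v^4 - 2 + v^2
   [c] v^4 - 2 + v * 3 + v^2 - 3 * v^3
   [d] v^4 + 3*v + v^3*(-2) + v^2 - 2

Expanding (-1 + v)*(v - 2)*(1 + v)*(v - 1):
= v^4 - 2 + v * 3 + v^2 - 3 * v^3
c) v^4 - 2 + v * 3 + v^2 - 3 * v^3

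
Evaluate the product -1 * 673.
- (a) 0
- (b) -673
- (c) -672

-1 * 673 = -673
b) -673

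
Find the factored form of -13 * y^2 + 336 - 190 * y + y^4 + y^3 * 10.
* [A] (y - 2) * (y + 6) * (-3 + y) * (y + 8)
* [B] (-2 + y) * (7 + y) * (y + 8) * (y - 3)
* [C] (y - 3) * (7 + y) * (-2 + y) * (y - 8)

We need to factor -13 * y^2 + 336 - 190 * y + y^4 + y^3 * 10.
The factored form is (-2 + y) * (7 + y) * (y + 8) * (y - 3).
B) (-2 + y) * (7 + y) * (y + 8) * (y - 3)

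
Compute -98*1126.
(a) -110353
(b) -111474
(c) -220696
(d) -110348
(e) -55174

-98 * 1126 = -110348
d) -110348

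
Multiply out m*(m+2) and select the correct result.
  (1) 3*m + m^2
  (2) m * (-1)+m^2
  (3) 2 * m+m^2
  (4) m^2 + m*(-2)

Expanding m*(m+2):
= 2 * m+m^2
3) 2 * m+m^2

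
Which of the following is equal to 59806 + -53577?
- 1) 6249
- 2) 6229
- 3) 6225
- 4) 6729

59806 + -53577 = 6229
2) 6229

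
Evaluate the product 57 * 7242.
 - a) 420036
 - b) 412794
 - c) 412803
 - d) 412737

57 * 7242 = 412794
b) 412794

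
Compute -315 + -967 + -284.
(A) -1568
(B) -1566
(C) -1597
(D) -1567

First: -315 + -967 = -1282
Then: -1282 + -284 = -1566
B) -1566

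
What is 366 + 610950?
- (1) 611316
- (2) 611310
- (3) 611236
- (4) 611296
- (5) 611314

366 + 610950 = 611316
1) 611316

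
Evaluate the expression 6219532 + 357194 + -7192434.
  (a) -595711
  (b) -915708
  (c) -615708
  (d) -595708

First: 6219532 + 357194 = 6576726
Then: 6576726 + -7192434 = -615708
c) -615708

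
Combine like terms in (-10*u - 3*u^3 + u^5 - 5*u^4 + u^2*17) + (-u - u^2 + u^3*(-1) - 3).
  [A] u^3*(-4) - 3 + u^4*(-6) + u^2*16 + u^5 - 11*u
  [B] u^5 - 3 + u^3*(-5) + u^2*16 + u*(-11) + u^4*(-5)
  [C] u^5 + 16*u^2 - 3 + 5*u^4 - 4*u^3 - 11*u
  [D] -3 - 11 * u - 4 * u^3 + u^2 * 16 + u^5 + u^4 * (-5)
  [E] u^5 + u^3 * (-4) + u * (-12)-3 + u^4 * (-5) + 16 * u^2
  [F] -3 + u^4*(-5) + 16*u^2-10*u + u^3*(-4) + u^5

Adding the polynomials and combining like terms:
(-10*u - 3*u^3 + u^5 - 5*u^4 + u^2*17) + (-u - u^2 + u^3*(-1) - 3)
= -3 - 11 * u - 4 * u^3 + u^2 * 16 + u^5 + u^4 * (-5)
D) -3 - 11 * u - 4 * u^3 + u^2 * 16 + u^5 + u^4 * (-5)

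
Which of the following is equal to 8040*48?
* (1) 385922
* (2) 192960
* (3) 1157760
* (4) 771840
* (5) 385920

8040 * 48 = 385920
5) 385920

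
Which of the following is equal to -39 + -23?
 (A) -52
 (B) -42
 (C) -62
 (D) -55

-39 + -23 = -62
C) -62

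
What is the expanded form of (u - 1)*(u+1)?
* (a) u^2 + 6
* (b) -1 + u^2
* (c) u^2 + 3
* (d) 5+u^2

Expanding (u - 1)*(u+1):
= -1 + u^2
b) -1 + u^2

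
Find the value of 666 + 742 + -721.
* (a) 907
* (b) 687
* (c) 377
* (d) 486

First: 666 + 742 = 1408
Then: 1408 + -721 = 687
b) 687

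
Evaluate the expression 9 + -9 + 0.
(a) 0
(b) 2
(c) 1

First: 9 + -9 = 0
Then: 0 + 0 = 0
a) 0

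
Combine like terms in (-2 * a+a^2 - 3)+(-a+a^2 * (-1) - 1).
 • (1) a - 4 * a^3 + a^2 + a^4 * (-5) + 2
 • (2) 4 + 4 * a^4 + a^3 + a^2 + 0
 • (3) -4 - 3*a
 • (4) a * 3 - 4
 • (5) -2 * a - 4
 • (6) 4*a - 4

Adding the polynomials and combining like terms:
(-2*a + a^2 - 3) + (-a + a^2*(-1) - 1)
= -4 - 3*a
3) -4 - 3*a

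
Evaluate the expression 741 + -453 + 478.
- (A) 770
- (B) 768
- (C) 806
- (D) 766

First: 741 + -453 = 288
Then: 288 + 478 = 766
D) 766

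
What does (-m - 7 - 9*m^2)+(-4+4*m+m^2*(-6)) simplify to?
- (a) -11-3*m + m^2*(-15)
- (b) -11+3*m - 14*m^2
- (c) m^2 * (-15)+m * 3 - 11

Adding the polynomials and combining like terms:
(-m - 7 - 9*m^2) + (-4 + 4*m + m^2*(-6))
= m^2 * (-15)+m * 3 - 11
c) m^2 * (-15)+m * 3 - 11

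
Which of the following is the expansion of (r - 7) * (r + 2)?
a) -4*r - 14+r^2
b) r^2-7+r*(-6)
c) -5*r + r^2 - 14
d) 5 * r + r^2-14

Expanding (r - 7) * (r + 2):
= -5*r + r^2 - 14
c) -5*r + r^2 - 14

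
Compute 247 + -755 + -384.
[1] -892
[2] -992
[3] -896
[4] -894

First: 247 + -755 = -508
Then: -508 + -384 = -892
1) -892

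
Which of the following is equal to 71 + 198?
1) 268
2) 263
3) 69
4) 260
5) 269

71 + 198 = 269
5) 269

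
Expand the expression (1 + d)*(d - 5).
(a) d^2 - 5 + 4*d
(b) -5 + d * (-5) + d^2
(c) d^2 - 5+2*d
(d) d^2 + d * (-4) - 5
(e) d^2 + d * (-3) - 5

Expanding (1 + d)*(d - 5):
= d^2 + d * (-4) - 5
d) d^2 + d * (-4) - 5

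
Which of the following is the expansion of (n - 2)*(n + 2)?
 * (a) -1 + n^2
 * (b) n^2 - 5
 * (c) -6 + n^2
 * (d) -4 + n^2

Expanding (n - 2)*(n + 2):
= -4 + n^2
d) -4 + n^2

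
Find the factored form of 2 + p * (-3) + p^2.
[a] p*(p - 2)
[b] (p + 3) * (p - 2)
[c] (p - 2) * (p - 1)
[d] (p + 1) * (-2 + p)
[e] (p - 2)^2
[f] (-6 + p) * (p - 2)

We need to factor 2 + p * (-3) + p^2.
The factored form is (p - 2) * (p - 1).
c) (p - 2) * (p - 1)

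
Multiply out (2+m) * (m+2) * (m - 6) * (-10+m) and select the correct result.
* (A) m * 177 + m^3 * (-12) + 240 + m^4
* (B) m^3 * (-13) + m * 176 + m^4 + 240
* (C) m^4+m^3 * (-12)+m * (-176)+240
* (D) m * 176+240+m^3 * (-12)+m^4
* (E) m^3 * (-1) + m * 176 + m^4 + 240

Expanding (2+m) * (m+2) * (m - 6) * (-10+m):
= m * 176+240+m^3 * (-12)+m^4
D) m * 176+240+m^3 * (-12)+m^4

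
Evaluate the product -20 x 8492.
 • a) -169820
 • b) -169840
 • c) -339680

-20 * 8492 = -169840
b) -169840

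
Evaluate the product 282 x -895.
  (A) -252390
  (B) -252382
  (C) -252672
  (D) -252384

282 * -895 = -252390
A) -252390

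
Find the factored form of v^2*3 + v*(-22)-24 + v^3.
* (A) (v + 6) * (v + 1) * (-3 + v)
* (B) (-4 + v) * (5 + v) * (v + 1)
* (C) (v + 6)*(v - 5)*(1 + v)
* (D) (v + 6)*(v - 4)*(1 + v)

We need to factor v^2*3 + v*(-22)-24 + v^3.
The factored form is (v + 6)*(v - 4)*(1 + v).
D) (v + 6)*(v - 4)*(1 + v)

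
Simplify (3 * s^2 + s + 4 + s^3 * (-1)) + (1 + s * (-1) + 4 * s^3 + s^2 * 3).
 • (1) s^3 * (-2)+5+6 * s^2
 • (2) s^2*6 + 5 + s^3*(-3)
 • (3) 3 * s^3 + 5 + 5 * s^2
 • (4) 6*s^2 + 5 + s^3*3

Adding the polynomials and combining like terms:
(3*s^2 + s + 4 + s^3*(-1)) + (1 + s*(-1) + 4*s^3 + s^2*3)
= 6*s^2 + 5 + s^3*3
4) 6*s^2 + 5 + s^3*3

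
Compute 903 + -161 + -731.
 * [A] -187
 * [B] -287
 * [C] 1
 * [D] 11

First: 903 + -161 = 742
Then: 742 + -731 = 11
D) 11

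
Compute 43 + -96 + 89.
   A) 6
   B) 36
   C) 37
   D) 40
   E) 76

First: 43 + -96 = -53
Then: -53 + 89 = 36
B) 36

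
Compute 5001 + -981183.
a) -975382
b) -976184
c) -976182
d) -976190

5001 + -981183 = -976182
c) -976182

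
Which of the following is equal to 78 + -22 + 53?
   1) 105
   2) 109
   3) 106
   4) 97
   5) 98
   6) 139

First: 78 + -22 = 56
Then: 56 + 53 = 109
2) 109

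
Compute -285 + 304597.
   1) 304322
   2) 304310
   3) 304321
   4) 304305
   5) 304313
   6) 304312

-285 + 304597 = 304312
6) 304312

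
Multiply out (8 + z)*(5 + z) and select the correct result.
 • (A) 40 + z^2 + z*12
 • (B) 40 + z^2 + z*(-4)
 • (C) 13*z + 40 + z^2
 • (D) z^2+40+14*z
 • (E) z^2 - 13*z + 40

Expanding (8 + z)*(5 + z):
= 13*z + 40 + z^2
C) 13*z + 40 + z^2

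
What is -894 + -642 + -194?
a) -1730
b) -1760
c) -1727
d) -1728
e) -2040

First: -894 + -642 = -1536
Then: -1536 + -194 = -1730
a) -1730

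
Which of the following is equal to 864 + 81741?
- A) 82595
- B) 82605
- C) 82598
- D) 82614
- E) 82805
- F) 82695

864 + 81741 = 82605
B) 82605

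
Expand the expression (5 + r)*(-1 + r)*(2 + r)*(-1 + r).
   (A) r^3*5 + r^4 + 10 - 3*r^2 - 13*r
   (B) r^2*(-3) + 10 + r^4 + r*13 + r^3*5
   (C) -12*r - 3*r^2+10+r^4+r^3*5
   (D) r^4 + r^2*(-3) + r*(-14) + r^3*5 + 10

Expanding (5 + r)*(-1 + r)*(2 + r)*(-1 + r):
= r^3*5 + r^4 + 10 - 3*r^2 - 13*r
A) r^3*5 + r^4 + 10 - 3*r^2 - 13*r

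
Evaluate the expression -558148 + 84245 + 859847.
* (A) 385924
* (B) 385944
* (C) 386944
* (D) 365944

First: -558148 + 84245 = -473903
Then: -473903 + 859847 = 385944
B) 385944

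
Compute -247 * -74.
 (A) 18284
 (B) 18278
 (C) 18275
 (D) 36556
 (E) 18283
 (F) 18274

-247 * -74 = 18278
B) 18278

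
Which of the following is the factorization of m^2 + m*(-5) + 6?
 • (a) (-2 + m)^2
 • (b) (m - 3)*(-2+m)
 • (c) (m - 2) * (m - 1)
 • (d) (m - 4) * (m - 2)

We need to factor m^2 + m*(-5) + 6.
The factored form is (m - 3)*(-2+m).
b) (m - 3)*(-2+m)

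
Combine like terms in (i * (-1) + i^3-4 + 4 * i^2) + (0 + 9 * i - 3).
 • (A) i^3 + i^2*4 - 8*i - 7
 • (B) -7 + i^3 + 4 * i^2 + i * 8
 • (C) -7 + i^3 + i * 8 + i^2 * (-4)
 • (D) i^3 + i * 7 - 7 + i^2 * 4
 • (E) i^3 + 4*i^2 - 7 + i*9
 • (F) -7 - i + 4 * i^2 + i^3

Adding the polynomials and combining like terms:
(i*(-1) + i^3 - 4 + 4*i^2) + (0 + 9*i - 3)
= -7 + i^3 + 4 * i^2 + i * 8
B) -7 + i^3 + 4 * i^2 + i * 8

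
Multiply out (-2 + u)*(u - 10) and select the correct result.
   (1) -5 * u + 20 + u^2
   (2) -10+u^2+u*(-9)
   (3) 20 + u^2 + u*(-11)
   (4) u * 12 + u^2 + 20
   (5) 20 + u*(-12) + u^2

Expanding (-2 + u)*(u - 10):
= 20 + u*(-12) + u^2
5) 20 + u*(-12) + u^2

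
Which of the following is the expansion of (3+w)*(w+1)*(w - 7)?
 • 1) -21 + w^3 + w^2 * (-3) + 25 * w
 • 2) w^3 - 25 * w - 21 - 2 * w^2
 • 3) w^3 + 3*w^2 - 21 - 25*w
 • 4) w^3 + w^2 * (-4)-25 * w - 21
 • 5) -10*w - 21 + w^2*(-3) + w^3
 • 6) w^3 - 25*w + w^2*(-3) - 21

Expanding (3+w)*(w+1)*(w - 7):
= w^3 - 25*w + w^2*(-3) - 21
6) w^3 - 25*w + w^2*(-3) - 21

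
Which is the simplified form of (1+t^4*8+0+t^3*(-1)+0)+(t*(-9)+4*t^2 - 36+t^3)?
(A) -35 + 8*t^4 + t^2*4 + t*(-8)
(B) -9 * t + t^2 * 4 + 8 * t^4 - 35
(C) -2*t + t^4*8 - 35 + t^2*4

Adding the polynomials and combining like terms:
(1 + t^4*8 + 0 + t^3*(-1) + 0) + (t*(-9) + 4*t^2 - 36 + t^3)
= -9 * t + t^2 * 4 + 8 * t^4 - 35
B) -9 * t + t^2 * 4 + 8 * t^4 - 35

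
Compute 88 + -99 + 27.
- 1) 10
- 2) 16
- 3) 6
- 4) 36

First: 88 + -99 = -11
Then: -11 + 27 = 16
2) 16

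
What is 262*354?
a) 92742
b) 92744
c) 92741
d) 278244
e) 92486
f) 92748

262 * 354 = 92748
f) 92748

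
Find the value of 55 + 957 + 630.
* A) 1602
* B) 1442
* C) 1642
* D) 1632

First: 55 + 957 = 1012
Then: 1012 + 630 = 1642
C) 1642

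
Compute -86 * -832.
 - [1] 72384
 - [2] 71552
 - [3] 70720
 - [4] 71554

-86 * -832 = 71552
2) 71552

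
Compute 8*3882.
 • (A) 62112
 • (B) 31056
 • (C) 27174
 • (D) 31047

8 * 3882 = 31056
B) 31056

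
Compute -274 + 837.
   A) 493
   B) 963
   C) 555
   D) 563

-274 + 837 = 563
D) 563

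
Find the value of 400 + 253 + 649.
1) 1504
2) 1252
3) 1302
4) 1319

First: 400 + 253 = 653
Then: 653 + 649 = 1302
3) 1302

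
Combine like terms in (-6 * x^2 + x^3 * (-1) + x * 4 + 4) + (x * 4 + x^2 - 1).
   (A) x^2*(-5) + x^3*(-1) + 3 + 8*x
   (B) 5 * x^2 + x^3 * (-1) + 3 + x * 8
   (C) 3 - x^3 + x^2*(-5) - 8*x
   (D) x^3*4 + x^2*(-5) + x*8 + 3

Adding the polynomials and combining like terms:
(-6*x^2 + x^3*(-1) + x*4 + 4) + (x*4 + x^2 - 1)
= x^2*(-5) + x^3*(-1) + 3 + 8*x
A) x^2*(-5) + x^3*(-1) + 3 + 8*x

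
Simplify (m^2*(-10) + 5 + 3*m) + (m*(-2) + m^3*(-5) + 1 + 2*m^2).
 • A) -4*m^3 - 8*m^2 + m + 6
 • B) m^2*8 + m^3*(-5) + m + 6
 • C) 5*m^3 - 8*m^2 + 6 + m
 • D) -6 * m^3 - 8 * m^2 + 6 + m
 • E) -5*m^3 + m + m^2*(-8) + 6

Adding the polynomials and combining like terms:
(m^2*(-10) + 5 + 3*m) + (m*(-2) + m^3*(-5) + 1 + 2*m^2)
= -5*m^3 + m + m^2*(-8) + 6
E) -5*m^3 + m + m^2*(-8) + 6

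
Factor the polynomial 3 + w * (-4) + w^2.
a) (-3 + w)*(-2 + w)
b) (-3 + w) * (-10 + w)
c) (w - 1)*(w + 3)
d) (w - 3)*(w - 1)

We need to factor 3 + w * (-4) + w^2.
The factored form is (w - 3)*(w - 1).
d) (w - 3)*(w - 1)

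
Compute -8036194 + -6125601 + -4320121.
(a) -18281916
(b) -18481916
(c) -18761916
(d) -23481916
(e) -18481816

First: -8036194 + -6125601 = -14161795
Then: -14161795 + -4320121 = -18481916
b) -18481916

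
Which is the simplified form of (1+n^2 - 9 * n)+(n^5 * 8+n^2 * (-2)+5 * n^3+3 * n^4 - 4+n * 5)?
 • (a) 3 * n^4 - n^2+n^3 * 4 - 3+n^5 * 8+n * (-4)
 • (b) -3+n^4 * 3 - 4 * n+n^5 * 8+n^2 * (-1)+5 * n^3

Adding the polynomials and combining like terms:
(1 + n^2 - 9*n) + (n^5*8 + n^2*(-2) + 5*n^3 + 3*n^4 - 4 + n*5)
= -3+n^4 * 3 - 4 * n+n^5 * 8+n^2 * (-1)+5 * n^3
b) -3+n^4 * 3 - 4 * n+n^5 * 8+n^2 * (-1)+5 * n^3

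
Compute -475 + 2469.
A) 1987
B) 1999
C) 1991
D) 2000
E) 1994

-475 + 2469 = 1994
E) 1994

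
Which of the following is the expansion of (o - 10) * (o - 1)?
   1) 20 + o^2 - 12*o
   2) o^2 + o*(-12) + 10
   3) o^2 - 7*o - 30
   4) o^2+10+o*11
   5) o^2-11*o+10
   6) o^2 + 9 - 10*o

Expanding (o - 10) * (o - 1):
= o^2-11*o+10
5) o^2-11*o+10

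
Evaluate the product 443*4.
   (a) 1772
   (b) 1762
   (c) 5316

443 * 4 = 1772
a) 1772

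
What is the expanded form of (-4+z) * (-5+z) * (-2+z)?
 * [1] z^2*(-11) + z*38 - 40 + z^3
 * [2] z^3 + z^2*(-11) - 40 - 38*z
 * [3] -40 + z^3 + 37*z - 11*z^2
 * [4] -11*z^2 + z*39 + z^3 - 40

Expanding (-4+z) * (-5+z) * (-2+z):
= z^2*(-11) + z*38 - 40 + z^3
1) z^2*(-11) + z*38 - 40 + z^3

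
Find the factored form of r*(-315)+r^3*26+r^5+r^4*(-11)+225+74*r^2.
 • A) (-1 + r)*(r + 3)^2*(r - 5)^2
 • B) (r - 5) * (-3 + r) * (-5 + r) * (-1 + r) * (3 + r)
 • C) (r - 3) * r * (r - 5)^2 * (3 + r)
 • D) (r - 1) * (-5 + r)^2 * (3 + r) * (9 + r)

We need to factor r*(-315)+r^3*26+r^5+r^4*(-11)+225+74*r^2.
The factored form is (r - 5) * (-3 + r) * (-5 + r) * (-1 + r) * (3 + r).
B) (r - 5) * (-3 + r) * (-5 + r) * (-1 + r) * (3 + r)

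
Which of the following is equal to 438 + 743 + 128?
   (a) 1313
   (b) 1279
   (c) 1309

First: 438 + 743 = 1181
Then: 1181 + 128 = 1309
c) 1309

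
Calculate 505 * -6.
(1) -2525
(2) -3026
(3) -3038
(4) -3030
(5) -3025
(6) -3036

505 * -6 = -3030
4) -3030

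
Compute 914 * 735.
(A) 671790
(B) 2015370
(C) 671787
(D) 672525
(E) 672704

914 * 735 = 671790
A) 671790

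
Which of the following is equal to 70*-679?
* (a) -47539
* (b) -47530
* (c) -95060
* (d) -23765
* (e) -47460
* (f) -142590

70 * -679 = -47530
b) -47530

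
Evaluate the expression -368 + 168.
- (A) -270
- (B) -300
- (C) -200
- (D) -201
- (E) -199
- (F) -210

-368 + 168 = -200
C) -200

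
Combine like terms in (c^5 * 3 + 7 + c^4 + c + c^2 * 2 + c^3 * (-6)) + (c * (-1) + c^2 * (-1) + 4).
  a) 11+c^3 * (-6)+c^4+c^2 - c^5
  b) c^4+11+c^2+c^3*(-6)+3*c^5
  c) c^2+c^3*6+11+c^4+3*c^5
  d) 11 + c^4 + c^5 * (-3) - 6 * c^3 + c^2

Adding the polynomials and combining like terms:
(c^5*3 + 7 + c^4 + c + c^2*2 + c^3*(-6)) + (c*(-1) + c^2*(-1) + 4)
= c^4+11+c^2+c^3*(-6)+3*c^5
b) c^4+11+c^2+c^3*(-6)+3*c^5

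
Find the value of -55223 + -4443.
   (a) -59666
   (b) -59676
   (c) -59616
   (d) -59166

-55223 + -4443 = -59666
a) -59666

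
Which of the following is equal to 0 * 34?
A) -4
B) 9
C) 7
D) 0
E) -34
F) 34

0 * 34 = 0
D) 0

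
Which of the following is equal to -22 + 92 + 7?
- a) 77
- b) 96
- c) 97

First: -22 + 92 = 70
Then: 70 + 7 = 77
a) 77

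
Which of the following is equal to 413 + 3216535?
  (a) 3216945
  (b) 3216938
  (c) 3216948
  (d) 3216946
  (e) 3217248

413 + 3216535 = 3216948
c) 3216948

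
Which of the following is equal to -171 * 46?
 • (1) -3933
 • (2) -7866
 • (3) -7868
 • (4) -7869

-171 * 46 = -7866
2) -7866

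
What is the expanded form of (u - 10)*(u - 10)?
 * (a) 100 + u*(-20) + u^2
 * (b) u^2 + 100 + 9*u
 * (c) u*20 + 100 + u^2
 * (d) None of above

Expanding (u - 10)*(u - 10):
= 100 + u*(-20) + u^2
a) 100 + u*(-20) + u^2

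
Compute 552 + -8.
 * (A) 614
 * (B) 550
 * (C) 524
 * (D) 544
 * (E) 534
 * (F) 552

552 + -8 = 544
D) 544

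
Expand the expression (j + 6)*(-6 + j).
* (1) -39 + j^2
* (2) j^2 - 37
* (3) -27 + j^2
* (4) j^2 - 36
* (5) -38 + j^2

Expanding (j + 6)*(-6 + j):
= j^2 - 36
4) j^2 - 36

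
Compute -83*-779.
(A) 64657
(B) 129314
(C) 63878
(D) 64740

-83 * -779 = 64657
A) 64657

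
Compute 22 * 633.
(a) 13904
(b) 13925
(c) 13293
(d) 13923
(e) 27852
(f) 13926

22 * 633 = 13926
f) 13926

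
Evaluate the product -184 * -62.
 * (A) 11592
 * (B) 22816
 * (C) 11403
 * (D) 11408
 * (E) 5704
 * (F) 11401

-184 * -62 = 11408
D) 11408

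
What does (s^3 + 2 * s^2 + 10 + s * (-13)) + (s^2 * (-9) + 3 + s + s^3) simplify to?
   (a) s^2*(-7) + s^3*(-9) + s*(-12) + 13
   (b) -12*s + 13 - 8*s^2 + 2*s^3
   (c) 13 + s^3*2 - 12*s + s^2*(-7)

Adding the polynomials and combining like terms:
(s^3 + 2*s^2 + 10 + s*(-13)) + (s^2*(-9) + 3 + s + s^3)
= 13 + s^3*2 - 12*s + s^2*(-7)
c) 13 + s^3*2 - 12*s + s^2*(-7)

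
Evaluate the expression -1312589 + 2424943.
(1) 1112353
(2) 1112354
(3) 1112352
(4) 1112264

-1312589 + 2424943 = 1112354
2) 1112354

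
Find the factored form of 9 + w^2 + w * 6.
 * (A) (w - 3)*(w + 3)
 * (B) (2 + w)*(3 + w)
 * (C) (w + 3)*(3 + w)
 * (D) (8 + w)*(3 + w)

We need to factor 9 + w^2 + w * 6.
The factored form is (w + 3)*(3 + w).
C) (w + 3)*(3 + w)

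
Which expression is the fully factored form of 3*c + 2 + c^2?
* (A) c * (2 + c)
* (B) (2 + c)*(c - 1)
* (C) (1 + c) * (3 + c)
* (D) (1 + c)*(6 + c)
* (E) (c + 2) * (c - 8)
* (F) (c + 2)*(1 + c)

We need to factor 3*c + 2 + c^2.
The factored form is (c + 2)*(1 + c).
F) (c + 2)*(1 + c)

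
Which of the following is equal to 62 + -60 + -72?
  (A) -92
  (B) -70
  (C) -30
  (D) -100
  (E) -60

First: 62 + -60 = 2
Then: 2 + -72 = -70
B) -70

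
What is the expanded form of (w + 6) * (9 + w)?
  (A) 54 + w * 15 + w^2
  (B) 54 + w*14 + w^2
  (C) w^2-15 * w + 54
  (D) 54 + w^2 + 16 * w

Expanding (w + 6) * (9 + w):
= 54 + w * 15 + w^2
A) 54 + w * 15 + w^2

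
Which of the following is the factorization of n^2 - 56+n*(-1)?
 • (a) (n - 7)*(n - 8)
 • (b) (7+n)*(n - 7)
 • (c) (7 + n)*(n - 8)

We need to factor n^2 - 56+n*(-1).
The factored form is (7 + n)*(n - 8).
c) (7 + n)*(n - 8)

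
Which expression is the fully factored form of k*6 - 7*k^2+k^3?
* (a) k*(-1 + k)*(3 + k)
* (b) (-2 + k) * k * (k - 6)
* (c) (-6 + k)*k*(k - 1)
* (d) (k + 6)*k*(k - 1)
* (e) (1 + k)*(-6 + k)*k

We need to factor k*6 - 7*k^2+k^3.
The factored form is (-6 + k)*k*(k - 1).
c) (-6 + k)*k*(k - 1)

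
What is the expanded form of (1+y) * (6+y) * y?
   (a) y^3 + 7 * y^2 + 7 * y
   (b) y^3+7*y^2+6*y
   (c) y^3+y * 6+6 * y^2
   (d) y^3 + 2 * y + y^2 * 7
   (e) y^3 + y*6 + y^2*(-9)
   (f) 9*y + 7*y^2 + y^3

Expanding (1+y) * (6+y) * y:
= y^3+7*y^2+6*y
b) y^3+7*y^2+6*y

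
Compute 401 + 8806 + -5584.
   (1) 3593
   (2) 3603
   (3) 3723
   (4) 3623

First: 401 + 8806 = 9207
Then: 9207 + -5584 = 3623
4) 3623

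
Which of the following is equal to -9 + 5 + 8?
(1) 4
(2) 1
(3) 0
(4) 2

First: -9 + 5 = -4
Then: -4 + 8 = 4
1) 4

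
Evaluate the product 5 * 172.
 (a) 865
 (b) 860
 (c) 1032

5 * 172 = 860
b) 860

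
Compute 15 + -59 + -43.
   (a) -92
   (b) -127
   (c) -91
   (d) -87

First: 15 + -59 = -44
Then: -44 + -43 = -87
d) -87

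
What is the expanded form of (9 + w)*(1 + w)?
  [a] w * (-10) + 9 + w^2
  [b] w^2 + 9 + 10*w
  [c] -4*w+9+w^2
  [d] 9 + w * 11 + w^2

Expanding (9 + w)*(1 + w):
= w^2 + 9 + 10*w
b) w^2 + 9 + 10*w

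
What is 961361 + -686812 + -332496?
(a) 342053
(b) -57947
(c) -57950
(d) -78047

First: 961361 + -686812 = 274549
Then: 274549 + -332496 = -57947
b) -57947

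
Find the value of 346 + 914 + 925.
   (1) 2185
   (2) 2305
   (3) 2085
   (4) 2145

First: 346 + 914 = 1260
Then: 1260 + 925 = 2185
1) 2185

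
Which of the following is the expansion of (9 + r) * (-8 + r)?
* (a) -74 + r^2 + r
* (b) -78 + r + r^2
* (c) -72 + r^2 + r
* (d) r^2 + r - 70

Expanding (9 + r) * (-8 + r):
= -72 + r^2 + r
c) -72 + r^2 + r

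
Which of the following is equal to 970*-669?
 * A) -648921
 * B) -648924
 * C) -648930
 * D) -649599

970 * -669 = -648930
C) -648930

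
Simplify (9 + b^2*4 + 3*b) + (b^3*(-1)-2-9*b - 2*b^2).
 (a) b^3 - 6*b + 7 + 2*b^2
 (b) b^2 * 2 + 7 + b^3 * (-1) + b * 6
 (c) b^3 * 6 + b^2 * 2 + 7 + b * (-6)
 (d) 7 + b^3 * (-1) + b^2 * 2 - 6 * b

Adding the polynomials and combining like terms:
(9 + b^2*4 + 3*b) + (b^3*(-1) - 2 - 9*b - 2*b^2)
= 7 + b^3 * (-1) + b^2 * 2 - 6 * b
d) 7 + b^3 * (-1) + b^2 * 2 - 6 * b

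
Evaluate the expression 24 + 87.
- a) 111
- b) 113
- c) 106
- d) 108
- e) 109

24 + 87 = 111
a) 111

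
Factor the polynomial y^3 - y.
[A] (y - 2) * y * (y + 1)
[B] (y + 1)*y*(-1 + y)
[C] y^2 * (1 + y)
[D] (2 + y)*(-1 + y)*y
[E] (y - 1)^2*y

We need to factor y^3 - y.
The factored form is (y + 1)*y*(-1 + y).
B) (y + 1)*y*(-1 + y)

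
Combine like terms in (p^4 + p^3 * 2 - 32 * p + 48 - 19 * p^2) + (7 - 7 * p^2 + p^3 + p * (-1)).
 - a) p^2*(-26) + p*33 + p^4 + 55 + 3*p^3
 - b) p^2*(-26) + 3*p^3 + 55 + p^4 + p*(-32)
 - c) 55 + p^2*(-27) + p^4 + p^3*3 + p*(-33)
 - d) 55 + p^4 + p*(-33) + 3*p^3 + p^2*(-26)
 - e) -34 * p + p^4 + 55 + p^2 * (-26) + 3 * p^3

Adding the polynomials and combining like terms:
(p^4 + p^3*2 - 32*p + 48 - 19*p^2) + (7 - 7*p^2 + p^3 + p*(-1))
= 55 + p^4 + p*(-33) + 3*p^3 + p^2*(-26)
d) 55 + p^4 + p*(-33) + 3*p^3 + p^2*(-26)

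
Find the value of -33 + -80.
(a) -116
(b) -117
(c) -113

-33 + -80 = -113
c) -113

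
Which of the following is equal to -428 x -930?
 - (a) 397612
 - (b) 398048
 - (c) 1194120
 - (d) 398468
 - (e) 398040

-428 * -930 = 398040
e) 398040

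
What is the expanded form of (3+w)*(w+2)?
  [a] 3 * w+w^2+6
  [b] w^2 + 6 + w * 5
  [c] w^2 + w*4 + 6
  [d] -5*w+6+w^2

Expanding (3+w)*(w+2):
= w^2 + 6 + w * 5
b) w^2 + 6 + w * 5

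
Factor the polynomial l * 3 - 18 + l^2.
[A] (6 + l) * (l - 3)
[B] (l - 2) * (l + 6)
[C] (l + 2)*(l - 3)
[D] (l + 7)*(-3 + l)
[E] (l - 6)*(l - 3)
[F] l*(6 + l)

We need to factor l * 3 - 18 + l^2.
The factored form is (6 + l) * (l - 3).
A) (6 + l) * (l - 3)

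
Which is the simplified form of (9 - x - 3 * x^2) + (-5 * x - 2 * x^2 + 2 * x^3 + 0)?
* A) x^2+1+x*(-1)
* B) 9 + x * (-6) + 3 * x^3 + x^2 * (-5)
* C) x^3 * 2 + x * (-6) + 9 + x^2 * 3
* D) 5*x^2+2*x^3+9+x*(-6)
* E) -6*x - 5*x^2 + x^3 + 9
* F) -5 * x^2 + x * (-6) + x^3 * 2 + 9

Adding the polynomials and combining like terms:
(9 - x - 3*x^2) + (-5*x - 2*x^2 + 2*x^3 + 0)
= -5 * x^2 + x * (-6) + x^3 * 2 + 9
F) -5 * x^2 + x * (-6) + x^3 * 2 + 9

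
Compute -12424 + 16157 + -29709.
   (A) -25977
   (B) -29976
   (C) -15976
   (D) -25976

First: -12424 + 16157 = 3733
Then: 3733 + -29709 = -25976
D) -25976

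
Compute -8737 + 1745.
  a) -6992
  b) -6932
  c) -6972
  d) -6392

-8737 + 1745 = -6992
a) -6992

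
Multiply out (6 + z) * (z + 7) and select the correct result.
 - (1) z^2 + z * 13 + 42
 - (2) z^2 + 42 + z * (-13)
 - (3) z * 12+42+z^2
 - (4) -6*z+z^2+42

Expanding (6 + z) * (z + 7):
= z^2 + z * 13 + 42
1) z^2 + z * 13 + 42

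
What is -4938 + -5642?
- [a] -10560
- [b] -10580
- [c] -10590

-4938 + -5642 = -10580
b) -10580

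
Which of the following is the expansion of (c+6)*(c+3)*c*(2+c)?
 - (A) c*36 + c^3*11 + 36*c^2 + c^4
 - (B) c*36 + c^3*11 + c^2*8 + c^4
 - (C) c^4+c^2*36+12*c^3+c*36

Expanding (c+6)*(c+3)*c*(2+c):
= c*36 + c^3*11 + 36*c^2 + c^4
A) c*36 + c^3*11 + 36*c^2 + c^4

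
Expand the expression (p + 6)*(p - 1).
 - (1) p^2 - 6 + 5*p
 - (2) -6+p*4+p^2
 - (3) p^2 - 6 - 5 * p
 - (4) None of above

Expanding (p + 6)*(p - 1):
= p^2 - 6 + 5*p
1) p^2 - 6 + 5*p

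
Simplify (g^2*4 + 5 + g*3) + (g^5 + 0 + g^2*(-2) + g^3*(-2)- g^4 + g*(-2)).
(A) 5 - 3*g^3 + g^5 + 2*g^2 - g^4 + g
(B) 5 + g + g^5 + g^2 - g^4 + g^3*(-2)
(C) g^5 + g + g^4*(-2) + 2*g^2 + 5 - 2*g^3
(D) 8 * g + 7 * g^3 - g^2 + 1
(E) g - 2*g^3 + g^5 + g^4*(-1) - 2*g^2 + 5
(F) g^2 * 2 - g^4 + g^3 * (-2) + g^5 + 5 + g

Adding the polynomials and combining like terms:
(g^2*4 + 5 + g*3) + (g^5 + 0 + g^2*(-2) + g^3*(-2) - g^4 + g*(-2))
= g^2 * 2 - g^4 + g^3 * (-2) + g^5 + 5 + g
F) g^2 * 2 - g^4 + g^3 * (-2) + g^5 + 5 + g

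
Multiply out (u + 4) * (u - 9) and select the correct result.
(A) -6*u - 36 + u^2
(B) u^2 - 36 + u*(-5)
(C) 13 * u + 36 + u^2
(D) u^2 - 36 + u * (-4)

Expanding (u + 4) * (u - 9):
= u^2 - 36 + u*(-5)
B) u^2 - 36 + u*(-5)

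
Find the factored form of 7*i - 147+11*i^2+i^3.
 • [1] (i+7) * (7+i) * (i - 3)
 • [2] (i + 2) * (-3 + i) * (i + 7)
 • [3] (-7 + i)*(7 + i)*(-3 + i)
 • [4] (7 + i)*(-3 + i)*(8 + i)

We need to factor 7*i - 147+11*i^2+i^3.
The factored form is (i+7) * (7+i) * (i - 3).
1) (i+7) * (7+i) * (i - 3)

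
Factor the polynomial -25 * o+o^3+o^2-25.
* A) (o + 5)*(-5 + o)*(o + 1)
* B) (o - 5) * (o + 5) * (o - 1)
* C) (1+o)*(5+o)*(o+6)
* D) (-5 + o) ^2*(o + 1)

We need to factor -25 * o+o^3+o^2-25.
The factored form is (o + 5)*(-5 + o)*(o + 1).
A) (o + 5)*(-5 + o)*(o + 1)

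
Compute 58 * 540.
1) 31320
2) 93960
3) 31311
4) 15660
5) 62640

58 * 540 = 31320
1) 31320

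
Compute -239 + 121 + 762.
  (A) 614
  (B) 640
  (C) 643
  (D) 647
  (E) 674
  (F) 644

First: -239 + 121 = -118
Then: -118 + 762 = 644
F) 644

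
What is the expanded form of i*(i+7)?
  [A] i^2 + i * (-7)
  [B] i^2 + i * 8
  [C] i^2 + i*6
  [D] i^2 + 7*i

Expanding i*(i+7):
= i^2 + 7*i
D) i^2 + 7*i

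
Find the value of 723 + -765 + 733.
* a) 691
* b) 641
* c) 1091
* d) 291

First: 723 + -765 = -42
Then: -42 + 733 = 691
a) 691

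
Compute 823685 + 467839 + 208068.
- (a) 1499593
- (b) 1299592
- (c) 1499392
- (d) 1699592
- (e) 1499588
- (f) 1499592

First: 823685 + 467839 = 1291524
Then: 1291524 + 208068 = 1499592
f) 1499592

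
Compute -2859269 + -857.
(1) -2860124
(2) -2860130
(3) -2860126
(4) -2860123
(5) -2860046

-2859269 + -857 = -2860126
3) -2860126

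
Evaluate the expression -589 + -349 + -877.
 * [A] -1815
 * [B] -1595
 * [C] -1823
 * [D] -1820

First: -589 + -349 = -938
Then: -938 + -877 = -1815
A) -1815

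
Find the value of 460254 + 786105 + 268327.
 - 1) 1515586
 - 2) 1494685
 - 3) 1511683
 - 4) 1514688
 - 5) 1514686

First: 460254 + 786105 = 1246359
Then: 1246359 + 268327 = 1514686
5) 1514686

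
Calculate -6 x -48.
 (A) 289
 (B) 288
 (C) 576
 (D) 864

-6 * -48 = 288
B) 288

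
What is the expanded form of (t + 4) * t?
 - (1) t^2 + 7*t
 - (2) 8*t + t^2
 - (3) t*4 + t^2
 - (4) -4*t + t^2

Expanding (t + 4) * t:
= t*4 + t^2
3) t*4 + t^2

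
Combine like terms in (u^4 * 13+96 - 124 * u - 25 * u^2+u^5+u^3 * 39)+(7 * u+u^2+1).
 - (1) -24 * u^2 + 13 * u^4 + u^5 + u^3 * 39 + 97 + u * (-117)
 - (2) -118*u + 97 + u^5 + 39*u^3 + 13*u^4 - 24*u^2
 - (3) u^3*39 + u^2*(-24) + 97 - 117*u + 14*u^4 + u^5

Adding the polynomials and combining like terms:
(u^4*13 + 96 - 124*u - 25*u^2 + u^5 + u^3*39) + (7*u + u^2 + 1)
= -24 * u^2 + 13 * u^4 + u^5 + u^3 * 39 + 97 + u * (-117)
1) -24 * u^2 + 13 * u^4 + u^5 + u^3 * 39 + 97 + u * (-117)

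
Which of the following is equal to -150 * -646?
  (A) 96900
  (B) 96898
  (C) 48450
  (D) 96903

-150 * -646 = 96900
A) 96900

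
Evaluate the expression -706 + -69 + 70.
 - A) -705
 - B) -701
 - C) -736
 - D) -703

First: -706 + -69 = -775
Then: -775 + 70 = -705
A) -705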